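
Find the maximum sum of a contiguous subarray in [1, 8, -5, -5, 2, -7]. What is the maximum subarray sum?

Using Kadane's algorithm on [1, 8, -5, -5, 2, -7]:

Scanning through the array:
Position 1 (value 8): max_ending_here = 9, max_so_far = 9
Position 2 (value -5): max_ending_here = 4, max_so_far = 9
Position 3 (value -5): max_ending_here = -1, max_so_far = 9
Position 4 (value 2): max_ending_here = 2, max_so_far = 9
Position 5 (value -7): max_ending_here = -5, max_so_far = 9

Maximum subarray: [1, 8]
Maximum sum: 9

The maximum subarray is [1, 8] with sum 9. This subarray runs from index 0 to index 1.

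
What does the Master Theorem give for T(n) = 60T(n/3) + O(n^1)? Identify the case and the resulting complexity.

Master Theorem for T(n) = 60T(n/3) + O(n^1):

a = 60, b = 3, c = 1
log_b(a) = log_3(60) = 3.7268

Case 1: c = 1 < log_3(60) = 3.7268
T(n) = O(n^(log_3 60))

For T(n) = 60T(n/3) + O(n^1): log_3(60) = 3.7268. This is Case 1 of the Master Theorem (c < log_b(a), work dominated by leaves), giving O(n^(log_3 60)).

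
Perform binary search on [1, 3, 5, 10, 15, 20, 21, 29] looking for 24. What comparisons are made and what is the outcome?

Binary search for 24 in [1, 3, 5, 10, 15, 20, 21, 29]:

lo=0, hi=7, mid=3, arr[mid]=10 -> 10 < 24, search right half
lo=4, hi=7, mid=5, arr[mid]=20 -> 20 < 24, search right half
lo=6, hi=7, mid=6, arr[mid]=21 -> 21 < 24, search right half
lo=7, hi=7, mid=7, arr[mid]=29 -> 29 > 24, search left half
lo=7 > hi=6, target 24 not found

Binary search determines that 24 is not in the array after 4 comparisons. The search space was exhausted without finding the target.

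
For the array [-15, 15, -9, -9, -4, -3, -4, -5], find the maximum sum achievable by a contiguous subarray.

Using Kadane's algorithm on [-15, 15, -9, -9, -4, -3, -4, -5]:

Scanning through the array:
Position 1 (value 15): max_ending_here = 15, max_so_far = 15
Position 2 (value -9): max_ending_here = 6, max_so_far = 15
Position 3 (value -9): max_ending_here = -3, max_so_far = 15
Position 4 (value -4): max_ending_here = -4, max_so_far = 15
Position 5 (value -3): max_ending_here = -3, max_so_far = 15
Position 6 (value -4): max_ending_here = -4, max_so_far = 15
Position 7 (value -5): max_ending_here = -5, max_so_far = 15

Maximum subarray: [15]
Maximum sum: 15

The maximum subarray is [15] with sum 15. This subarray runs from index 1 to index 1.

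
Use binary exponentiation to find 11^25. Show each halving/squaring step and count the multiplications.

Computing 11^25 by squaring (build up from 11^1; each line after the first costs one multiplication):

11^1 = 11
11^2 = (11^1)^2 = 11^2 = 121
11^3 = 11 * 11^2 = 11 * 121 = 1331
11^6 = (11^3)^2 = 1331^2 = 1771561
11^12 = (11^6)^2 = 1771561^2 = 3138428376721
11^24 = (11^12)^2 = 3138428376721^2 = 9849732675807611094711841
11^25 = 11 * 11^24 = 11 * 9849732675807611094711841 = 108347059433883722041830251

Result: 108347059433883722041830251
Multiplications needed: 6 (6 lines after 11^1)

11^25 = 108347059433883722041830251. Using exponentiation by squaring, this requires 6 multiplications. The key idea: if the exponent is even, square the half-power; if odd, multiply by the base once.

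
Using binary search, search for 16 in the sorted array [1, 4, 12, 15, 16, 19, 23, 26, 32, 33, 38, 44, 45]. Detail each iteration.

Binary search for 16 in [1, 4, 12, 15, 16, 19, 23, 26, 32, 33, 38, 44, 45]:

lo=0, hi=12, mid=6, arr[mid]=23 -> 23 > 16, search left half
lo=0, hi=5, mid=2, arr[mid]=12 -> 12 < 16, search right half
lo=3, hi=5, mid=4, arr[mid]=16 -> Found target at index 4!

Binary search finds 16 at index 4 after 3 comparisons. The search repeatedly halves the search space by comparing with the middle element.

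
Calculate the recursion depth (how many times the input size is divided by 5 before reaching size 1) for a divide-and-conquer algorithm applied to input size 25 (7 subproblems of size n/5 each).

For divide and conquer with division factor 5:

Problem sizes at each level:
Level 0: 25
Level 1: 5
Level 2: 1

The root is level 0 and the size-1 base case is level 2 (the tree spans levels 0 through 2, i.e. 3 levels counting the root), so the depth is the number of divisions: log_5(25) = 2

The recursion tree depth is log_5(25) = 2. At each level, the problem size is divided by 5, so it takes 2 divisions to reduce to a base case of size 1. The algorithm makes 7 recursive calls at each level.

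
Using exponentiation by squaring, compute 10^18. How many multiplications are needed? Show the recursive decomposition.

Computing 10^18 by squaring (build up from 10^1; each line after the first costs one multiplication):

10^1 = 10
10^2 = (10^1)^2 = 10^2 = 100
10^4 = (10^2)^2 = 100^2 = 10000
10^8 = (10^4)^2 = 10000^2 = 100000000
10^9 = 10 * 10^8 = 10 * 100000000 = 1000000000
10^18 = (10^9)^2 = 1000000000^2 = 1000000000000000000

Result: 1000000000000000000
Multiplications needed: 5 (5 lines after 10^1)

10^18 = 1000000000000000000. Using exponentiation by squaring, this requires 5 multiplications. The key idea: if the exponent is even, square the half-power; if odd, multiply by the base once.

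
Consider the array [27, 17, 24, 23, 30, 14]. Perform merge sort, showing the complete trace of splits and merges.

Merge sort trace:

Split: [27, 17, 24, 23, 30, 14] -> [27, 17, 24] and [23, 30, 14]
  Split: [27, 17, 24] -> [27] and [17, 24]
    Split: [17, 24] -> [17] and [24]
    Merge: [17] + [24] -> [17, 24]
  Merge: [27] + [17, 24] -> [17, 24, 27]
  Split: [23, 30, 14] -> [23] and [30, 14]
    Split: [30, 14] -> [30] and [14]
    Merge: [30] + [14] -> [14, 30]
  Merge: [23] + [14, 30] -> [14, 23, 30]
Merge: [17, 24, 27] + [14, 23, 30] -> [14, 17, 23, 24, 27, 30]

Final sorted array: [14, 17, 23, 24, 27, 30]

The merge sort proceeds by recursively splitting the array and merging sorted halves.
After all merges, the sorted array is [14, 17, 23, 24, 27, 30].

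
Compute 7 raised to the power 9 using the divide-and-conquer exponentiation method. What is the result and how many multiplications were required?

Computing 7^9 by squaring (build up from 7^1; each line after the first costs one multiplication):

7^1 = 7
7^2 = (7^1)^2 = 7^2 = 49
7^4 = (7^2)^2 = 49^2 = 2401
7^8 = (7^4)^2 = 2401^2 = 5764801
7^9 = 7 * 7^8 = 7 * 5764801 = 40353607

Result: 40353607
Multiplications needed: 4 (4 lines after 7^1)

7^9 = 40353607. Using exponentiation by squaring, this requires 4 multiplications. The key idea: if the exponent is even, square the half-power; if odd, multiply by the base once.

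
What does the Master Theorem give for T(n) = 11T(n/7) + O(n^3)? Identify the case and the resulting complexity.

Master Theorem for T(n) = 11T(n/7) + O(n^3):

a = 11, b = 7, c = 3
log_b(a) = log_7(11) = 1.2323

Case 3: c = 3 > log_7(11) = 1.2323
T(n) = O(n^3) = O(n^3)

For T(n) = 11T(n/7) + O(n^3): log_7(11) = 1.2323. This is Case 3 of the Master Theorem (c > log_b(a), work dominated by root), giving O(n^3).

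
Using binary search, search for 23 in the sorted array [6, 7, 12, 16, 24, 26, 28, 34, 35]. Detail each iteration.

Binary search for 23 in [6, 7, 12, 16, 24, 26, 28, 34, 35]:

lo=0, hi=8, mid=4, arr[mid]=24 -> 24 > 23, search left half
lo=0, hi=3, mid=1, arr[mid]=7 -> 7 < 23, search right half
lo=2, hi=3, mid=2, arr[mid]=12 -> 12 < 23, search right half
lo=3, hi=3, mid=3, arr[mid]=16 -> 16 < 23, search right half
lo=4 > hi=3, target 23 not found

Binary search determines that 23 is not in the array after 4 comparisons. The search space was exhausted without finding the target.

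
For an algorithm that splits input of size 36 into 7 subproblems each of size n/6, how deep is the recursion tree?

For divide and conquer with division factor 6:

Problem sizes at each level:
Level 0: 36
Level 1: 6
Level 2: 1

The root is level 0 and the size-1 base case is level 2 (the tree spans levels 0 through 2, i.e. 3 levels counting the root), so the depth is the number of divisions: log_6(36) = 2

The recursion tree depth is log_6(36) = 2. At each level, the problem size is divided by 6, so it takes 2 divisions to reduce to a base case of size 1. The algorithm makes 7 recursive calls at each level.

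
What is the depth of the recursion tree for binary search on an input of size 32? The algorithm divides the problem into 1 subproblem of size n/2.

For divide and conquer with division factor 2:

Problem sizes at each level:
Level 0: 32
Level 1: 16
Level 2: 8
Level 3: 4
Level 4: 2
Level 5: 1

The root is level 0 and the size-1 base case is level 5 (the tree spans levels 0 through 5, i.e. 6 levels counting the root), so the depth is the number of divisions: log_2(32) = 5

The recursion tree depth is log_2(32) = 5. At each level, the problem size is divided by 2, so it takes 5 divisions to reduce to a base case of size 1. The algorithm makes 1 recursive call at each level.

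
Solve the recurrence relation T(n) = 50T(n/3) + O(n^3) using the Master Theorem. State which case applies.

Master Theorem for T(n) = 50T(n/3) + O(n^3):

a = 50, b = 3, c = 3
log_b(a) = log_3(50) = 3.5609

Case 1: c = 3 < log_3(50) = 3.5609
T(n) = O(n^(log_3 50))

For T(n) = 50T(n/3) + O(n^3): log_3(50) = 3.5609. This is Case 1 of the Master Theorem (c < log_b(a), work dominated by leaves), giving O(n^(log_3 50)).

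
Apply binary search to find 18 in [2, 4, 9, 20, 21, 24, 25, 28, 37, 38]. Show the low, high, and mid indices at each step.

Binary search for 18 in [2, 4, 9, 20, 21, 24, 25, 28, 37, 38]:

lo=0, hi=9, mid=4, arr[mid]=21 -> 21 > 18, search left half
lo=0, hi=3, mid=1, arr[mid]=4 -> 4 < 18, search right half
lo=2, hi=3, mid=2, arr[mid]=9 -> 9 < 18, search right half
lo=3, hi=3, mid=3, arr[mid]=20 -> 20 > 18, search left half
lo=3 > hi=2, target 18 not found

Binary search determines that 18 is not in the array after 4 comparisons. The search space was exhausted without finding the target.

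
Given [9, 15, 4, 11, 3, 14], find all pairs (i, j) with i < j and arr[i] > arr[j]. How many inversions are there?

Finding inversions in [9, 15, 4, 11, 3, 14]:

(0, 2): arr[0]=9 > arr[2]=4
(0, 4): arr[0]=9 > arr[4]=3
(1, 2): arr[1]=15 > arr[2]=4
(1, 3): arr[1]=15 > arr[3]=11
(1, 4): arr[1]=15 > arr[4]=3
(1, 5): arr[1]=15 > arr[5]=14
(2, 4): arr[2]=4 > arr[4]=3
(3, 4): arr[3]=11 > arr[4]=3

Total inversions: 8

The array has 8 inversion(s): (0,2), (0,4), (1,2), (1,3), (1,4), (1,5), (2,4), (3,4). Each pair (i,j) satisfies i < j and arr[i] > arr[j].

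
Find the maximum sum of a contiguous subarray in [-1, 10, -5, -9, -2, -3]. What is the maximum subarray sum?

Using Kadane's algorithm on [-1, 10, -5, -9, -2, -3]:

Scanning through the array:
Position 1 (value 10): max_ending_here = 10, max_so_far = 10
Position 2 (value -5): max_ending_here = 5, max_so_far = 10
Position 3 (value -9): max_ending_here = -4, max_so_far = 10
Position 4 (value -2): max_ending_here = -2, max_so_far = 10
Position 5 (value -3): max_ending_here = -3, max_so_far = 10

Maximum subarray: [10]
Maximum sum: 10

The maximum subarray is [10] with sum 10. This subarray runs from index 1 to index 1.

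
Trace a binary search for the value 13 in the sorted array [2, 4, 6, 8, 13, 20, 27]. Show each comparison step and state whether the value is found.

Binary search for 13 in [2, 4, 6, 8, 13, 20, 27]:

lo=0, hi=6, mid=3, arr[mid]=8 -> 8 < 13, search right half
lo=4, hi=6, mid=5, arr[mid]=20 -> 20 > 13, search left half
lo=4, hi=4, mid=4, arr[mid]=13 -> Found target at index 4!

Binary search finds 13 at index 4 after 3 comparisons. The search repeatedly halves the search space by comparing with the middle element.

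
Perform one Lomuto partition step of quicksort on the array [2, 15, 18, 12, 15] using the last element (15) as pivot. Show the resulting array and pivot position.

Lomuto partition with pivot = 15:

Initial array: [2, 15, 18, 12, 15]

arr[0]=2 <= 15: swap with position 0, array becomes [2, 15, 18, 12, 15]
arr[1]=15 <= 15: swap with position 1, array becomes [2, 15, 18, 12, 15]
arr[2]=18 > 15: no swap
arr[3]=12 <= 15: swap with position 2, array becomes [2, 15, 12, 18, 15]

Place pivot at position 3: [2, 15, 12, 15, 18]
Pivot position: 3

After partitioning with pivot 15, the array becomes [2, 15, 12, 15, 18]. The pivot is placed at index 3. All elements to the left of the pivot are <= 15, and all elements to the right are > 15.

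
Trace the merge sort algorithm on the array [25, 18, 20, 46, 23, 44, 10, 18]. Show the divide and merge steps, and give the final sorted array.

Merge sort trace:

Split: [25, 18, 20, 46, 23, 44, 10, 18] -> [25, 18, 20, 46] and [23, 44, 10, 18]
  Split: [25, 18, 20, 46] -> [25, 18] and [20, 46]
    Split: [25, 18] -> [25] and [18]
    Merge: [25] + [18] -> [18, 25]
    Split: [20, 46] -> [20] and [46]
    Merge: [20] + [46] -> [20, 46]
  Merge: [18, 25] + [20, 46] -> [18, 20, 25, 46]
  Split: [23, 44, 10, 18] -> [23, 44] and [10, 18]
    Split: [23, 44] -> [23] and [44]
    Merge: [23] + [44] -> [23, 44]
    Split: [10, 18] -> [10] and [18]
    Merge: [10] + [18] -> [10, 18]
  Merge: [23, 44] + [10, 18] -> [10, 18, 23, 44]
Merge: [18, 20, 25, 46] + [10, 18, 23, 44] -> [10, 18, 18, 20, 23, 25, 44, 46]

Final sorted array: [10, 18, 18, 20, 23, 25, 44, 46]

The merge sort proceeds by recursively splitting the array and merging sorted halves.
After all merges, the sorted array is [10, 18, 18, 20, 23, 25, 44, 46].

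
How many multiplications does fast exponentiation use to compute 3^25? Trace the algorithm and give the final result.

Computing 3^25 by squaring (build up from 3^1; each line after the first costs one multiplication):

3^1 = 3
3^2 = (3^1)^2 = 3^2 = 9
3^3 = 3 * 3^2 = 3 * 9 = 27
3^6 = (3^3)^2 = 27^2 = 729
3^12 = (3^6)^2 = 729^2 = 531441
3^24 = (3^12)^2 = 531441^2 = 282429536481
3^25 = 3 * 3^24 = 3 * 282429536481 = 847288609443

Result: 847288609443
Multiplications needed: 6 (6 lines after 3^1)

3^25 = 847288609443. Using exponentiation by squaring, this requires 6 multiplications. The key idea: if the exponent is even, square the half-power; if odd, multiply by the base once.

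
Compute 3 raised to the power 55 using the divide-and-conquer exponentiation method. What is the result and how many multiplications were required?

Computing 3^55 by squaring (build up from 3^1; each line after the first costs one multiplication):

3^1 = 3
3^2 = (3^1)^2 = 3^2 = 9
3^3 = 3 * 3^2 = 3 * 9 = 27
3^6 = (3^3)^2 = 27^2 = 729
3^12 = (3^6)^2 = 729^2 = 531441
3^13 = 3 * 3^12 = 3 * 531441 = 1594323
3^26 = (3^13)^2 = 1594323^2 = 2541865828329
3^27 = 3 * 3^26 = 3 * 2541865828329 = 7625597484987
3^54 = (3^27)^2 = 7625597484987^2 = 58149737003040059690390169
3^55 = 3 * 3^54 = 3 * 58149737003040059690390169 = 174449211009120179071170507

Result: 174449211009120179071170507
Multiplications needed: 9 (9 lines after 3^1)

3^55 = 174449211009120179071170507. Using exponentiation by squaring, this requires 9 multiplications. The key idea: if the exponent is even, square the half-power; if odd, multiply by the base once.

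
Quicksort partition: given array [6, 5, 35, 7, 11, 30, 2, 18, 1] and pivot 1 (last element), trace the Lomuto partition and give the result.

Lomuto partition with pivot = 1:

Initial array: [6, 5, 35, 7, 11, 30, 2, 18, 1]

arr[0]=6 > 1: no swap
arr[1]=5 > 1: no swap
arr[2]=35 > 1: no swap
arr[3]=7 > 1: no swap
arr[4]=11 > 1: no swap
arr[5]=30 > 1: no swap
arr[6]=2 > 1: no swap
arr[7]=18 > 1: no swap

Place pivot at position 0: [1, 5, 35, 7, 11, 30, 2, 18, 6]
Pivot position: 0

After partitioning with pivot 1, the array becomes [1, 5, 35, 7, 11, 30, 2, 18, 6]. The pivot is placed at index 0. All elements to the left of the pivot are <= 1, and all elements to the right are > 1.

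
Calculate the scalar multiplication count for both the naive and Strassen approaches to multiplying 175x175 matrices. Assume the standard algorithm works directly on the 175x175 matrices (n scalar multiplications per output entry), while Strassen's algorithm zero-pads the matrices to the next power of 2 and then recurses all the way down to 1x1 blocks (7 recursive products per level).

Matrix multiplication for 175x175 matrices:

Strassen's algorithm requires power-of-2 dimensions. Pad 175x175 to 256x256 (next power of 2).

Standard algorithm: 175^3 = 5359375 multiplications
Strassen's algorithm: 7^(log2(256)) = 7^8 = 5764801 multiplications
Difference: 5359375 - 5764801 = -405426 (Strassen uses MORE here due to padding overhead — for small or just-over-power-of-2 n, padding can outweigh the per-level savings)

Standard: 5359375 multiplications (175^3). Strassen: 5764801 multiplications (7^8, after padding to 256x256). Strassen reduces 8 recursive multiplications to 7 at each level.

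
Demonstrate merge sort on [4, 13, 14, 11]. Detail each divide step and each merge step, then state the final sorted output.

Merge sort trace:

Split: [4, 13, 14, 11] -> [4, 13] and [14, 11]
  Split: [4, 13] -> [4] and [13]
  Merge: [4] + [13] -> [4, 13]
  Split: [14, 11] -> [14] and [11]
  Merge: [14] + [11] -> [11, 14]
Merge: [4, 13] + [11, 14] -> [4, 11, 13, 14]

Final sorted array: [4, 11, 13, 14]

The merge sort proceeds by recursively splitting the array and merging sorted halves.
After all merges, the sorted array is [4, 11, 13, 14].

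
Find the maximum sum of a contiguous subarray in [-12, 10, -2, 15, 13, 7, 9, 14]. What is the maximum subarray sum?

Using Kadane's algorithm on [-12, 10, -2, 15, 13, 7, 9, 14]:

Scanning through the array:
Position 1 (value 10): max_ending_here = 10, max_so_far = 10
Position 2 (value -2): max_ending_here = 8, max_so_far = 10
Position 3 (value 15): max_ending_here = 23, max_so_far = 23
Position 4 (value 13): max_ending_here = 36, max_so_far = 36
Position 5 (value 7): max_ending_here = 43, max_so_far = 43
Position 6 (value 9): max_ending_here = 52, max_so_far = 52
Position 7 (value 14): max_ending_here = 66, max_so_far = 66

Maximum subarray: [10, -2, 15, 13, 7, 9, 14]
Maximum sum: 66

The maximum subarray is [10, -2, 15, 13, 7, 9, 14] with sum 66. This subarray runs from index 1 to index 7.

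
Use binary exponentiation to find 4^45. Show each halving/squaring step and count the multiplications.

Computing 4^45 by squaring (build up from 4^1; each line after the first costs one multiplication):

4^1 = 4
4^2 = (4^1)^2 = 4^2 = 16
4^4 = (4^2)^2 = 16^2 = 256
4^5 = 4 * 4^4 = 4 * 256 = 1024
4^10 = (4^5)^2 = 1024^2 = 1048576
4^11 = 4 * 4^10 = 4 * 1048576 = 4194304
4^22 = (4^11)^2 = 4194304^2 = 17592186044416
4^44 = (4^22)^2 = 17592186044416^2 = 309485009821345068724781056
4^45 = 4 * 4^44 = 4 * 309485009821345068724781056 = 1237940039285380274899124224

Result: 1237940039285380274899124224
Multiplications needed: 8 (8 lines after 4^1)

4^45 = 1237940039285380274899124224. Using exponentiation by squaring, this requires 8 multiplications. The key idea: if the exponent is even, square the half-power; if odd, multiply by the base once.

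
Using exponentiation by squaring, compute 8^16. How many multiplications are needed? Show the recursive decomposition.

Computing 8^16 by squaring (build up from 8^1; each line after the first costs one multiplication):

8^1 = 8
8^2 = (8^1)^2 = 8^2 = 64
8^4 = (8^2)^2 = 64^2 = 4096
8^8 = (8^4)^2 = 4096^2 = 16777216
8^16 = (8^8)^2 = 16777216^2 = 281474976710656

Result: 281474976710656
Multiplications needed: 4 (4 lines after 8^1)

8^16 = 281474976710656. Using exponentiation by squaring, this requires 4 multiplications. The key idea: if the exponent is even, square the half-power; if odd, multiply by the base once.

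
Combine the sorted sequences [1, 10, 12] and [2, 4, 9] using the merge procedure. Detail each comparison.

Merging process:

Compare 1 vs 2: take 1 from left. Merged: [1]
Compare 10 vs 2: take 2 from right. Merged: [1, 2]
Compare 10 vs 4: take 4 from right. Merged: [1, 2, 4]
Compare 10 vs 9: take 9 from right. Merged: [1, 2, 4, 9]
Append remaining from left: [10, 12]. Merged: [1, 2, 4, 9, 10, 12]

Final merged array: [1, 2, 4, 9, 10, 12]
Total comparisons: 4

The merged array is [1, 2, 4, 9, 10, 12], requiring 4 comparisons. The merge step runs in O(n) time where n is the total number of elements.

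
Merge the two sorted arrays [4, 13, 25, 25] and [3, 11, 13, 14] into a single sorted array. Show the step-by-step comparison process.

Merging process:

Compare 4 vs 3: take 3 from right. Merged: [3]
Compare 4 vs 11: take 4 from left. Merged: [3, 4]
Compare 13 vs 11: take 11 from right. Merged: [3, 4, 11]
Compare 13 vs 13: take 13 from left. Merged: [3, 4, 11, 13]
Compare 25 vs 13: take 13 from right. Merged: [3, 4, 11, 13, 13]
Compare 25 vs 14: take 14 from right. Merged: [3, 4, 11, 13, 13, 14]
Append remaining from left: [25, 25]. Merged: [3, 4, 11, 13, 13, 14, 25, 25]

Final merged array: [3, 4, 11, 13, 13, 14, 25, 25]
Total comparisons: 6

The merged array is [3, 4, 11, 13, 13, 14, 25, 25], requiring 6 comparisons. The merge step runs in O(n) time where n is the total number of elements.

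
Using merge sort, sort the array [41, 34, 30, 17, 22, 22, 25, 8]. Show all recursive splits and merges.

Merge sort trace:

Split: [41, 34, 30, 17, 22, 22, 25, 8] -> [41, 34, 30, 17] and [22, 22, 25, 8]
  Split: [41, 34, 30, 17] -> [41, 34] and [30, 17]
    Split: [41, 34] -> [41] and [34]
    Merge: [41] + [34] -> [34, 41]
    Split: [30, 17] -> [30] and [17]
    Merge: [30] + [17] -> [17, 30]
  Merge: [34, 41] + [17, 30] -> [17, 30, 34, 41]
  Split: [22, 22, 25, 8] -> [22, 22] and [25, 8]
    Split: [22, 22] -> [22] and [22]
    Merge: [22] + [22] -> [22, 22]
    Split: [25, 8] -> [25] and [8]
    Merge: [25] + [8] -> [8, 25]
  Merge: [22, 22] + [8, 25] -> [8, 22, 22, 25]
Merge: [17, 30, 34, 41] + [8, 22, 22, 25] -> [8, 17, 22, 22, 25, 30, 34, 41]

Final sorted array: [8, 17, 22, 22, 25, 30, 34, 41]

The merge sort proceeds by recursively splitting the array and merging sorted halves.
After all merges, the sorted array is [8, 17, 22, 22, 25, 30, 34, 41].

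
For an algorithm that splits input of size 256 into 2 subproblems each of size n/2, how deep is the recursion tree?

For divide and conquer with division factor 2:

Problem sizes at each level:
Level 0: 256
Level 1: 128
Level 2: 64
Level 3: 32
Level 4: 16
Level 5: 8
Level 6: 4
Level 7: 2
Level 8: 1

The root is level 0 and the size-1 base case is level 8 (the tree spans levels 0 through 8, i.e. 9 levels counting the root), so the depth is the number of divisions: log_2(256) = 8

The recursion tree depth is log_2(256) = 8. At each level, the problem size is divided by 2, so it takes 8 divisions to reduce to a base case of size 1. The algorithm makes 2 recursive calls at each level.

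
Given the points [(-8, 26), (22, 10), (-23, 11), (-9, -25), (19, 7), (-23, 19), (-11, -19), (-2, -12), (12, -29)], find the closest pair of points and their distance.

Computing all pairwise distances among 9 points:

d((-8, 26), (22, 10)) = 34.0
d((-8, 26), (-23, 11)) = 21.2132
d((-8, 26), (-9, -25)) = 51.0098
d((-8, 26), (19, 7)) = 33.0151
d((-8, 26), (-23, 19)) = 16.5529
d((-8, 26), (-11, -19)) = 45.0999
d((-8, 26), (-2, -12)) = 38.4708
d((-8, 26), (12, -29)) = 58.5235
d((22, 10), (-23, 11)) = 45.0111
d((22, 10), (-9, -25)) = 46.7547
d((22, 10), (19, 7)) = 4.2426 <-- minimum
d((22, 10), (-23, 19)) = 45.8912
d((22, 10), (-11, -19)) = 43.9318
d((22, 10), (-2, -12)) = 32.5576
d((22, 10), (12, -29)) = 40.2616
d((-23, 11), (-9, -25)) = 38.6264
d((-23, 11), (19, 7)) = 42.19
d((-23, 11), (-23, 19)) = 8.0
d((-23, 11), (-11, -19)) = 32.311
d((-23, 11), (-2, -12)) = 31.1448
d((-23, 11), (12, -29)) = 53.1507
d((-9, -25), (19, 7)) = 42.5206
d((-9, -25), (-23, 19)) = 46.1736
d((-9, -25), (-11, -19)) = 6.3246
d((-9, -25), (-2, -12)) = 14.7648
d((-9, -25), (12, -29)) = 21.3776
d((19, 7), (-23, 19)) = 43.6807
d((19, 7), (-11, -19)) = 39.6989
d((19, 7), (-2, -12)) = 28.3196
d((19, 7), (12, -29)) = 36.6742
d((-23, 19), (-11, -19)) = 39.8497
d((-23, 19), (-2, -12)) = 37.4433
d((-23, 19), (12, -29)) = 59.4054
d((-11, -19), (-2, -12)) = 11.4018
d((-11, -19), (12, -29)) = 25.0799
d((-2, -12), (12, -29)) = 22.0227

Closest pair: (22, 10) and (19, 7) with distance 4.2426

The closest pair is (22, 10) and (19, 7) with Euclidean distance 4.2426. For 9 points, brute-force pairwise comparison is shown above. For large n, the divide-and-conquer algorithm (sort by x, recurse on halves, check the dividing strip) achieves O(n log n).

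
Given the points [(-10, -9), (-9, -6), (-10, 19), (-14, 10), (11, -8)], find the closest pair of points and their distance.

Computing all pairwise distances among 5 points:

d((-10, -9), (-9, -6)) = 3.1623 <-- minimum
d((-10, -9), (-10, 19)) = 28.0
d((-10, -9), (-14, 10)) = 19.4165
d((-10, -9), (11, -8)) = 21.0238
d((-9, -6), (-10, 19)) = 25.02
d((-9, -6), (-14, 10)) = 16.7631
d((-9, -6), (11, -8)) = 20.0998
d((-10, 19), (-14, 10)) = 9.8489
d((-10, 19), (11, -8)) = 34.2053
d((-14, 10), (11, -8)) = 30.8058

Closest pair: (-10, -9) and (-9, -6) with distance 3.1623

The closest pair is (-10, -9) and (-9, -6) with Euclidean distance 3.1623. For 5 points, brute-force pairwise comparison is shown above. For large n, the divide-and-conquer algorithm (sort by x, recurse on halves, check the dividing strip) achieves O(n log n).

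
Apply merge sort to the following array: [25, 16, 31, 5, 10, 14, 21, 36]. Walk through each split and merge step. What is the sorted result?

Merge sort trace:

Split: [25, 16, 31, 5, 10, 14, 21, 36] -> [25, 16, 31, 5] and [10, 14, 21, 36]
  Split: [25, 16, 31, 5] -> [25, 16] and [31, 5]
    Split: [25, 16] -> [25] and [16]
    Merge: [25] + [16] -> [16, 25]
    Split: [31, 5] -> [31] and [5]
    Merge: [31] + [5] -> [5, 31]
  Merge: [16, 25] + [5, 31] -> [5, 16, 25, 31]
  Split: [10, 14, 21, 36] -> [10, 14] and [21, 36]
    Split: [10, 14] -> [10] and [14]
    Merge: [10] + [14] -> [10, 14]
    Split: [21, 36] -> [21] and [36]
    Merge: [21] + [36] -> [21, 36]
  Merge: [10, 14] + [21, 36] -> [10, 14, 21, 36]
Merge: [5, 16, 25, 31] + [10, 14, 21, 36] -> [5, 10, 14, 16, 21, 25, 31, 36]

Final sorted array: [5, 10, 14, 16, 21, 25, 31, 36]

The merge sort proceeds by recursively splitting the array and merging sorted halves.
After all merges, the sorted array is [5, 10, 14, 16, 21, 25, 31, 36].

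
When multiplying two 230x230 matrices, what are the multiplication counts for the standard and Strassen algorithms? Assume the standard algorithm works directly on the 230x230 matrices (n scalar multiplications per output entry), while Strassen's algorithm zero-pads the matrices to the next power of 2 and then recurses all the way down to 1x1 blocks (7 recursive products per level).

Matrix multiplication for 230x230 matrices:

Strassen's algorithm requires power-of-2 dimensions. Pad 230x230 to 256x256 (next power of 2).

Standard algorithm: 230^3 = 12167000 multiplications
Strassen's algorithm: 7^(log2(256)) = 7^8 = 5764801 multiplications
Savings: 12167000 - 5764801 = 6402199 multiplications

Standard: 12167000 multiplications (230^3). Strassen: 5764801 multiplications (7^8, after padding to 256x256). Strassen reduces 8 recursive multiplications to 7 at each level.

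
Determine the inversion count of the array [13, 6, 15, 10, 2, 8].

Finding inversions in [13, 6, 15, 10, 2, 8]:

(0, 1): arr[0]=13 > arr[1]=6
(0, 3): arr[0]=13 > arr[3]=10
(0, 4): arr[0]=13 > arr[4]=2
(0, 5): arr[0]=13 > arr[5]=8
(1, 4): arr[1]=6 > arr[4]=2
(2, 3): arr[2]=15 > arr[3]=10
(2, 4): arr[2]=15 > arr[4]=2
(2, 5): arr[2]=15 > arr[5]=8
(3, 4): arr[3]=10 > arr[4]=2
(3, 5): arr[3]=10 > arr[5]=8

Total inversions: 10

The array has 10 inversion(s): (0,1), (0,3), (0,4), (0,5), (1,4), (2,3), (2,4), (2,5), (3,4), (3,5). Each pair (i,j) satisfies i < j and arr[i] > arr[j].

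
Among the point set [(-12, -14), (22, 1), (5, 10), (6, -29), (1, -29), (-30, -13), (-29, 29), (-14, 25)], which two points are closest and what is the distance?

Computing all pairwise distances among 8 points:

d((-12, -14), (22, 1)) = 37.1618
d((-12, -14), (5, 10)) = 29.4109
d((-12, -14), (6, -29)) = 23.4307
d((-12, -14), (1, -29)) = 19.8494
d((-12, -14), (-30, -13)) = 18.0278
d((-12, -14), (-29, 29)) = 46.2385
d((-12, -14), (-14, 25)) = 39.0512
d((22, 1), (5, 10)) = 19.2354
d((22, 1), (6, -29)) = 34.0
d((22, 1), (1, -29)) = 36.6197
d((22, 1), (-30, -13)) = 53.8516
d((22, 1), (-29, 29)) = 58.1808
d((22, 1), (-14, 25)) = 43.2666
d((5, 10), (6, -29)) = 39.0128
d((5, 10), (1, -29)) = 39.2046
d((5, 10), (-30, -13)) = 41.8808
d((5, 10), (-29, 29)) = 38.9487
d((5, 10), (-14, 25)) = 24.2074
d((6, -29), (1, -29)) = 5.0 <-- minimum
d((6, -29), (-30, -13)) = 39.3954
d((6, -29), (-29, 29)) = 67.7422
d((6, -29), (-14, 25)) = 57.5847
d((1, -29), (-30, -13)) = 34.8855
d((1, -29), (-29, 29)) = 65.2993
d((1, -29), (-14, 25)) = 56.0446
d((-30, -13), (-29, 29)) = 42.0119
d((-30, -13), (-14, 25)) = 41.2311
d((-29, 29), (-14, 25)) = 15.5242

Closest pair: (6, -29) and (1, -29) with distance 5.0

The closest pair is (6, -29) and (1, -29) with Euclidean distance 5.0. For 8 points, brute-force pairwise comparison is shown above. For large n, the divide-and-conquer algorithm (sort by x, recurse on halves, check the dividing strip) achieves O(n log n).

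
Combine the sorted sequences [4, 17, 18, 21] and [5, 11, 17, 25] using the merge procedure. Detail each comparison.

Merging process:

Compare 4 vs 5: take 4 from left. Merged: [4]
Compare 17 vs 5: take 5 from right. Merged: [4, 5]
Compare 17 vs 11: take 11 from right. Merged: [4, 5, 11]
Compare 17 vs 17: take 17 from left. Merged: [4, 5, 11, 17]
Compare 18 vs 17: take 17 from right. Merged: [4, 5, 11, 17, 17]
Compare 18 vs 25: take 18 from left. Merged: [4, 5, 11, 17, 17, 18]
Compare 21 vs 25: take 21 from left. Merged: [4, 5, 11, 17, 17, 18, 21]
Append remaining from right: [25]. Merged: [4, 5, 11, 17, 17, 18, 21, 25]

Final merged array: [4, 5, 11, 17, 17, 18, 21, 25]
Total comparisons: 7

The merged array is [4, 5, 11, 17, 17, 18, 21, 25], requiring 7 comparisons. The merge step runs in O(n) time where n is the total number of elements.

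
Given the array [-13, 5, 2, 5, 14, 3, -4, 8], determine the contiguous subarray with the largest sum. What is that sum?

Using Kadane's algorithm on [-13, 5, 2, 5, 14, 3, -4, 8]:

Scanning through the array:
Position 1 (value 5): max_ending_here = 5, max_so_far = 5
Position 2 (value 2): max_ending_here = 7, max_so_far = 7
Position 3 (value 5): max_ending_here = 12, max_so_far = 12
Position 4 (value 14): max_ending_here = 26, max_so_far = 26
Position 5 (value 3): max_ending_here = 29, max_so_far = 29
Position 6 (value -4): max_ending_here = 25, max_so_far = 29
Position 7 (value 8): max_ending_here = 33, max_so_far = 33

Maximum subarray: [5, 2, 5, 14, 3, -4, 8]
Maximum sum: 33

The maximum subarray is [5, 2, 5, 14, 3, -4, 8] with sum 33. This subarray runs from index 1 to index 7.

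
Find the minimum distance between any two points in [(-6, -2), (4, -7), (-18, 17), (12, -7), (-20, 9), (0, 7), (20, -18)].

Computing all pairwise distances among 7 points:

d((-6, -2), (4, -7)) = 11.1803
d((-6, -2), (-18, 17)) = 22.4722
d((-6, -2), (12, -7)) = 18.6815
d((-6, -2), (-20, 9)) = 17.8045
d((-6, -2), (0, 7)) = 10.8167
d((-6, -2), (20, -18)) = 30.5287
d((4, -7), (-18, 17)) = 32.5576
d((4, -7), (12, -7)) = 8.0 <-- minimum
d((4, -7), (-20, 9)) = 28.8444
d((4, -7), (0, 7)) = 14.5602
d((4, -7), (20, -18)) = 19.4165
d((-18, 17), (12, -7)) = 38.4187
d((-18, 17), (-20, 9)) = 8.2462
d((-18, 17), (0, 7)) = 20.5913
d((-18, 17), (20, -18)) = 51.6624
d((12, -7), (-20, 9)) = 35.7771
d((12, -7), (0, 7)) = 18.4391
d((12, -7), (20, -18)) = 13.6015
d((-20, 9), (0, 7)) = 20.0998
d((-20, 9), (20, -18)) = 48.2597
d((0, 7), (20, -18)) = 32.0156

Closest pair: (4, -7) and (12, -7) with distance 8.0

The closest pair is (4, -7) and (12, -7) with Euclidean distance 8.0. For 7 points, brute-force pairwise comparison is shown above. For large n, the divide-and-conquer algorithm (sort by x, recurse on halves, check the dividing strip) achieves O(n log n).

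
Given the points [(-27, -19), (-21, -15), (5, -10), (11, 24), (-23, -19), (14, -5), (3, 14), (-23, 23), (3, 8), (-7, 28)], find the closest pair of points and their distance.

Computing all pairwise distances among 10 points:

d((-27, -19), (-21, -15)) = 7.2111
d((-27, -19), (5, -10)) = 33.2415
d((-27, -19), (11, 24)) = 57.3847
d((-27, -19), (-23, -19)) = 4.0 <-- minimum
d((-27, -19), (14, -5)) = 43.3244
d((-27, -19), (3, 14)) = 44.5982
d((-27, -19), (-23, 23)) = 42.19
d((-27, -19), (3, 8)) = 40.3609
d((-27, -19), (-7, 28)) = 51.0784
d((-21, -15), (5, -10)) = 26.4764
d((-21, -15), (11, 24)) = 50.448
d((-21, -15), (-23, -19)) = 4.4721
d((-21, -15), (14, -5)) = 36.4005
d((-21, -15), (3, 14)) = 37.6431
d((-21, -15), (-23, 23)) = 38.0526
d((-21, -15), (3, 8)) = 33.2415
d((-21, -15), (-7, 28)) = 45.2217
d((5, -10), (11, 24)) = 34.5254
d((5, -10), (-23, -19)) = 29.4109
d((5, -10), (14, -5)) = 10.2956
d((5, -10), (3, 14)) = 24.0832
d((5, -10), (-23, 23)) = 43.2782
d((5, -10), (3, 8)) = 18.1108
d((5, -10), (-7, 28)) = 39.8497
d((11, 24), (-23, -19)) = 54.8179
d((11, 24), (14, -5)) = 29.1548
d((11, 24), (3, 14)) = 12.8062
d((11, 24), (-23, 23)) = 34.0147
d((11, 24), (3, 8)) = 17.8885
d((11, 24), (-7, 28)) = 18.4391
d((-23, -19), (14, -5)) = 39.5601
d((-23, -19), (3, 14)) = 42.0119
d((-23, -19), (-23, 23)) = 42.0
d((-23, -19), (3, 8)) = 37.4833
d((-23, -19), (-7, 28)) = 49.6488
d((14, -5), (3, 14)) = 21.9545
d((14, -5), (-23, 23)) = 46.4004
d((14, -5), (3, 8)) = 17.0294
d((14, -5), (-7, 28)) = 39.1152
d((3, 14), (-23, 23)) = 27.5136
d((3, 14), (3, 8)) = 6.0
d((3, 14), (-7, 28)) = 17.2047
d((-23, 23), (3, 8)) = 30.0167
d((-23, 23), (-7, 28)) = 16.7631
d((3, 8), (-7, 28)) = 22.3607

Closest pair: (-27, -19) and (-23, -19) with distance 4.0

The closest pair is (-27, -19) and (-23, -19) with Euclidean distance 4.0. For 10 points, brute-force pairwise comparison is shown above. For large n, the divide-and-conquer algorithm (sort by x, recurse on halves, check the dividing strip) achieves O(n log n).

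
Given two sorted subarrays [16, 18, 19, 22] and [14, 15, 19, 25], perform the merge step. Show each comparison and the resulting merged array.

Merging process:

Compare 16 vs 14: take 14 from right. Merged: [14]
Compare 16 vs 15: take 15 from right. Merged: [14, 15]
Compare 16 vs 19: take 16 from left. Merged: [14, 15, 16]
Compare 18 vs 19: take 18 from left. Merged: [14, 15, 16, 18]
Compare 19 vs 19: take 19 from left. Merged: [14, 15, 16, 18, 19]
Compare 22 vs 19: take 19 from right. Merged: [14, 15, 16, 18, 19, 19]
Compare 22 vs 25: take 22 from left. Merged: [14, 15, 16, 18, 19, 19, 22]
Append remaining from right: [25]. Merged: [14, 15, 16, 18, 19, 19, 22, 25]

Final merged array: [14, 15, 16, 18, 19, 19, 22, 25]
Total comparisons: 7

The merged array is [14, 15, 16, 18, 19, 19, 22, 25], requiring 7 comparisons. The merge step runs in O(n) time where n is the total number of elements.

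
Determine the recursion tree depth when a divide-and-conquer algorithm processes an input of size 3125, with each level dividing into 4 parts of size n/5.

For divide and conquer with division factor 5:

Problem sizes at each level:
Level 0: 3125
Level 1: 625
Level 2: 125
Level 3: 25
Level 4: 5
Level 5: 1

The root is level 0 and the size-1 base case is level 5 (the tree spans levels 0 through 5, i.e. 6 levels counting the root), so the depth is the number of divisions: log_5(3125) = 5

The recursion tree depth is log_5(3125) = 5. At each level, the problem size is divided by 5, so it takes 5 divisions to reduce to a base case of size 1. The algorithm makes 4 recursive calls at each level.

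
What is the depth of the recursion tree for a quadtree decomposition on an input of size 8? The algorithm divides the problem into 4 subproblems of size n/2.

For divide and conquer with division factor 2:

Problem sizes at each level:
Level 0: 8
Level 1: 4
Level 2: 2
Level 3: 1

The root is level 0 and the size-1 base case is level 3 (the tree spans levels 0 through 3, i.e. 4 levels counting the root), so the depth is the number of divisions: log_2(8) = 3

The recursion tree depth is log_2(8) = 3. At each level, the problem size is divided by 2, so it takes 3 divisions to reduce to a base case of size 1. The algorithm makes 4 recursive calls at each level.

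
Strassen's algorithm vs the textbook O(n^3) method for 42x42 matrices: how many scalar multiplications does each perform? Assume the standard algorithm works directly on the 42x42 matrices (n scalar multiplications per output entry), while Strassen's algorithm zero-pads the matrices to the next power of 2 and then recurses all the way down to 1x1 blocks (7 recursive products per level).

Matrix multiplication for 42x42 matrices:

Strassen's algorithm requires power-of-2 dimensions. Pad 42x42 to 64x64 (next power of 2).

Standard algorithm: 42^3 = 74088 multiplications
Strassen's algorithm: 7^(log2(64)) = 7^6 = 117649 multiplications
Difference: 74088 - 117649 = -43561 (Strassen uses MORE here due to padding overhead — for small or just-over-power-of-2 n, padding can outweigh the per-level savings)

Standard: 74088 multiplications (42^3). Strassen: 117649 multiplications (7^6, after padding to 64x64). Strassen reduces 8 recursive multiplications to 7 at each level.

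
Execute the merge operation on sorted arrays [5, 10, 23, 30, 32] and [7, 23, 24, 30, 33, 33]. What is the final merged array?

Merging process:

Compare 5 vs 7: take 5 from left. Merged: [5]
Compare 10 vs 7: take 7 from right. Merged: [5, 7]
Compare 10 vs 23: take 10 from left. Merged: [5, 7, 10]
Compare 23 vs 23: take 23 from left. Merged: [5, 7, 10, 23]
Compare 30 vs 23: take 23 from right. Merged: [5, 7, 10, 23, 23]
Compare 30 vs 24: take 24 from right. Merged: [5, 7, 10, 23, 23, 24]
Compare 30 vs 30: take 30 from left. Merged: [5, 7, 10, 23, 23, 24, 30]
Compare 32 vs 30: take 30 from right. Merged: [5, 7, 10, 23, 23, 24, 30, 30]
Compare 32 vs 33: take 32 from left. Merged: [5, 7, 10, 23, 23, 24, 30, 30, 32]
Append remaining from right: [33, 33]. Merged: [5, 7, 10, 23, 23, 24, 30, 30, 32, 33, 33]

Final merged array: [5, 7, 10, 23, 23, 24, 30, 30, 32, 33, 33]
Total comparisons: 9

The merged array is [5, 7, 10, 23, 23, 24, 30, 30, 32, 33, 33], requiring 9 comparisons. The merge step runs in O(n) time where n is the total number of elements.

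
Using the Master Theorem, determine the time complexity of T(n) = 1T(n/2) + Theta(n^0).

Master Theorem for T(n) = 1T(n/2) + O(n^0):

a = 1, b = 2, c = 0
log_b(a) = log_2(1) = 0.0000

Case 2: c = 0 = log_2(1) = 0.0000
T(n) = O(n^0 log n) = O(log n)

For T(n) = 1T(n/2) + O(n^0): log_2(1) = 0.0000. This is Case 2 of the Master Theorem (c = log_b(a), equal work at all levels), giving O(log n).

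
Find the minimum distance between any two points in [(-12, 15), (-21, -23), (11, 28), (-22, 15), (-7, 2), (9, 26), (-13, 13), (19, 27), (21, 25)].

Computing all pairwise distances among 9 points:

d((-12, 15), (-21, -23)) = 39.0512
d((-12, 15), (11, 28)) = 26.4197
d((-12, 15), (-22, 15)) = 10.0
d((-12, 15), (-7, 2)) = 13.9284
d((-12, 15), (9, 26)) = 23.7065
d((-12, 15), (-13, 13)) = 2.2361 <-- minimum
d((-12, 15), (19, 27)) = 33.2415
d((-12, 15), (21, 25)) = 34.4819
d((-21, -23), (11, 28)) = 60.208
d((-21, -23), (-22, 15)) = 38.0132
d((-21, -23), (-7, 2)) = 28.6531
d((-21, -23), (9, 26)) = 57.4543
d((-21, -23), (-13, 13)) = 36.8782
d((-21, -23), (19, 27)) = 64.0312
d((-21, -23), (21, 25)) = 63.7809
d((11, 28), (-22, 15)) = 35.4683
d((11, 28), (-7, 2)) = 31.6228
d((11, 28), (9, 26)) = 2.8284
d((11, 28), (-13, 13)) = 28.3019
d((11, 28), (19, 27)) = 8.0623
d((11, 28), (21, 25)) = 10.4403
d((-22, 15), (-7, 2)) = 19.8494
d((-22, 15), (9, 26)) = 32.8938
d((-22, 15), (-13, 13)) = 9.2195
d((-22, 15), (19, 27)) = 42.72
d((-22, 15), (21, 25)) = 44.1475
d((-7, 2), (9, 26)) = 28.8444
d((-7, 2), (-13, 13)) = 12.53
d((-7, 2), (19, 27)) = 36.0694
d((-7, 2), (21, 25)) = 36.2353
d((9, 26), (-13, 13)) = 25.5539
d((9, 26), (19, 27)) = 10.0499
d((9, 26), (21, 25)) = 12.0416
d((-13, 13), (19, 27)) = 34.9285
d((-13, 13), (21, 25)) = 36.0555
d((19, 27), (21, 25)) = 2.8284

Closest pair: (-12, 15) and (-13, 13) with distance 2.2361

The closest pair is (-12, 15) and (-13, 13) with Euclidean distance 2.2361. For 9 points, brute-force pairwise comparison is shown above. For large n, the divide-and-conquer algorithm (sort by x, recurse on halves, check the dividing strip) achieves O(n log n).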